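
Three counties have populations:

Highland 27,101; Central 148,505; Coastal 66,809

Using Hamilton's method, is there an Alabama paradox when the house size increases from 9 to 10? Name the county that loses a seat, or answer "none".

none

At 9 seats: Highland 1, Central 6, Coastal 2.
At 10 seats: Highland 1, Central 6, Coastal 3.
No county's allocation decreased.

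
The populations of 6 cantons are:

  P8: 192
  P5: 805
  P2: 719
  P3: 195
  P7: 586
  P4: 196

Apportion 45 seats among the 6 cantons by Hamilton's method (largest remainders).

P8: 3; P5: 14; P2: 12; P3: 3; P7: 10; P4: 3

Standard divisor: 2693 ÷ 45 ≈ 59.844.
Standard quotas: P8 3.208, P5 13.452, P2 12.014, P3 3.258, P7 9.792, P4 3.275.
Lower quotas: P8 3, P5 13, P2 12, P3 3, P7 9, P4 3 (sum 43, leaving 2 seats).
Remainders in descending order: P7 0.792, P5 0.452, P4 0.275, P3 0.258, P8 0.208, P2 0.014.
Largest remainders: P7, P5 receive the extra seats.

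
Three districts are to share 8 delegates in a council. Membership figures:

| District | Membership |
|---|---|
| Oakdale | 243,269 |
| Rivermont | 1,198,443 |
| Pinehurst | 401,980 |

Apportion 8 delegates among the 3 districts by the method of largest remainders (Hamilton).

Oakdale 1, Rivermont 5, Pinehurst 2

The standard divisor is 1843692/8 ≈ 230461.5.
Standard quotas: Oakdale 1.0556, Rivermont 5.2002, Pinehurst 1.7442.
Lower quotas: Oakdale 1, Rivermont 5, Pinehurst 1 (sum 7, leaving 1 seat).
Remainders in descending order: Pinehurst 0.7442, Rivermont 0.2002, Oakdale 0.0556.
Largest remainder: Pinehurst receives the extra seat.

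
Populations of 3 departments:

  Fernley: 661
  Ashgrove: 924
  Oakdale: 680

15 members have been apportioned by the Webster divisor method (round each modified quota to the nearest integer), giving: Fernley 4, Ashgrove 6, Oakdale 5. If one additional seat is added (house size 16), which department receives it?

Priority for the next seat is population ÷ (current seats + 0.5).
Priorities: Fernley 146.889, Ashgrove 142.154, Oakdale 123.636.
Highest priority: Fernley.

Fernley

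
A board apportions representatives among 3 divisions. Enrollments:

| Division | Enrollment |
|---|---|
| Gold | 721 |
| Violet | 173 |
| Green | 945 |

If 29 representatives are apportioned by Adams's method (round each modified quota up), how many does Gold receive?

11

Standard divisor 1839/29 ≈ 63.414; standard quotas: Gold 11.370, Violet 2.728, Green 14.902.
Rounding up gives 12, 3, 15 = 30 seats, so the divisor must be adjusted.
With modified divisor 67: modified quotas Gold 10.761, Violet 2.582, Green 14.104.
Rounding up: Gold 11, Violet 3, Green 15 (total 29).
Gold receives 11.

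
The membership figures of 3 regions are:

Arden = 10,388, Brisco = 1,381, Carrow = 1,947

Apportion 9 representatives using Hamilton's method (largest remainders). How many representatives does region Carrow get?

Total 13716; standard divisor 13716/9 = 1524.
Standard quotas: Arden 6.8163, Brisco 0.9062, Carrow 1.2776.
Lower quotas: Arden 6, Brisco 0, Carrow 1 (sum 7, leaving 2 seats).
Remainders in descending order: Brisco 0.9062, Arden 0.8163, Carrow 0.2776.
Largest remainders: Brisco, Arden receive the extra seats.
Carrow receives 1.

1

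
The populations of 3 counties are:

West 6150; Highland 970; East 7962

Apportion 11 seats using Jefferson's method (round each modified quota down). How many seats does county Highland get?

0

Standard divisor 15082/11 ≈ 1371.091; standard quotas: West 4.485, Highland 0.707, East 5.807.
Rounding down gives 4, 0, 5 = 9 seats, so the divisor must be adjusted.
With modified divisor 1200: modified quotas West 5.125, Highland 0.808, East 6.635.
Rounding down: West 5, Highland 0, East 6 (total 11).
Highland receives 0.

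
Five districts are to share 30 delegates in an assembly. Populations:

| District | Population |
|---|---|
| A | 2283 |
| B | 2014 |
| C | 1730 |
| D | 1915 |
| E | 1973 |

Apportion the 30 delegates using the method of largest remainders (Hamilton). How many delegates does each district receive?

Total 9915; standard divisor 9915/30 ≈ 330.5.
Standard quotas: A 6.908, B 6.094, C 5.234, D 5.794, E 5.970.
Lower quotas: A 6, B 6, C 5, D 5, E 5 (sum 27, leaving 3 seats).
Remainders in descending order: E 0.970, A 0.908, D 0.794, C 0.234, B 0.094.
The surplus seats go to E, A, D.

A 7, B 6, C 5, D 6, E 6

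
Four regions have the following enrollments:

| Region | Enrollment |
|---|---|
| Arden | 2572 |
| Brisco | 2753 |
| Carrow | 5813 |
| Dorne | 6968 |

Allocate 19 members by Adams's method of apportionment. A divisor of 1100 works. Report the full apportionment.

With modified divisor 1100: modified quotas Arden 2.338, Brisco 2.503, Carrow 5.285, Dorne 6.335.
Rounding up: Arden 3, Brisco 3, Carrow 6, Dorne 7 (total 19).

Arden: 3; Brisco: 3; Carrow: 6; Dorne: 7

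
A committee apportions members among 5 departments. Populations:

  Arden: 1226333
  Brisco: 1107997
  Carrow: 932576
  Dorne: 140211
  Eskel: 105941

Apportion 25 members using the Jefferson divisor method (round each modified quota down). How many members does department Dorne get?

Standard divisor 3513058/25 ≈ 140522.32; standard quotas: Arden 8.727, Brisco 7.885, Carrow 6.636, Dorne 0.998, Eskel 0.754.
Rounding down gives 8, 7, 6, 0, 0 = 21 seats, so the divisor must be adjusted.
With modified divisor 128200: modified quotas Arden 9.566, Brisco 8.643, Carrow 7.274, Dorne 1.094, Eskel 0.826.
Rounding down: Arden 9, Brisco 8, Carrow 7, Dorne 1, Eskel 0 (total 25).
Dorne receives 1.

1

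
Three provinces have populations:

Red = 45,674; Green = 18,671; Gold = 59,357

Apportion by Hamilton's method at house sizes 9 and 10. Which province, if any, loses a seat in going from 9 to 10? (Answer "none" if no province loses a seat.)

Green

At 9 seats: Red 3, Green 2, Gold 4.
At 10 seats: Red 4, Green 1, Gold 5.
Green drops from 2 to 1.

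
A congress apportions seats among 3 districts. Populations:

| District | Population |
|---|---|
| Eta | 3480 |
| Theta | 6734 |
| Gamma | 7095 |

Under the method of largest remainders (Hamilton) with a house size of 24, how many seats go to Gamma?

The standard divisor is 17309/24 ≈ 721.208.
Standard quotas: Eta 4.8252, Theta 9.3371, Gamma 9.8377.
Lower quotas: Eta 4, Theta 9, Gamma 9 (sum 22, leaving 2 seats).
Remainders in descending order: Gamma 0.8377, Eta 0.8252, Theta 0.3371.
The surplus seats go to Gamma, Eta.
Gamma receives 10.

10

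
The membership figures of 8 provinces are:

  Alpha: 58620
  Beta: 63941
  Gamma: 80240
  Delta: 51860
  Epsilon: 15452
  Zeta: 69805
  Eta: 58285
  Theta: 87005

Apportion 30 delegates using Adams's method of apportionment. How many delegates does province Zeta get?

Standard divisor 485208/30 ≈ 16173.6; standard quotas: Alpha 3.624, Beta 3.953, Gamma 4.961, Delta 3.206, Epsilon 0.955, Zeta 4.316, Eta 3.604, Theta 5.379.
Rounding up gives 4, 4, 5, 4, 1, 5, 4, 6 = 33 seats, so the divisor must be adjusted.
With modified divisor 18400: modified quotas Alpha 3.186, Beta 3.475, Gamma 4.361, Delta 2.818, Epsilon 0.840, Zeta 3.794, Eta 3.168, Theta 4.729.
Rounding up: Alpha 4, Beta 4, Gamma 5, Delta 3, Epsilon 1, Zeta 4, Eta 4, Theta 5 (total 30).
Zeta receives 4.

4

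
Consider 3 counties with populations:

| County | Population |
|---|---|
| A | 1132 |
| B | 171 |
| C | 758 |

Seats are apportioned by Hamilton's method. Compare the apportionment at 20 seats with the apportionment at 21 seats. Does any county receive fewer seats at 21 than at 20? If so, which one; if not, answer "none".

At 20 seats: A 11, B 2, C 7.
At 21 seats: A 11, B 2, C 8.
No county's allocation decreased.

none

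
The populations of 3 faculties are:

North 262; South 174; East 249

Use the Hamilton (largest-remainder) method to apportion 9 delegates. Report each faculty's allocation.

Standard divisor: 685 ÷ 9 ≈ 76.111.
Standard quotas: North 3.442, South 2.286, East 3.272.
Lower quotas: North 3, South 2, East 3 (sum 8, leaving 1 seat).
Remainders in descending order: North 0.442, South 0.286, East 0.272.
Largest remainder: North receives the extra seat.

North 4; South 2; East 3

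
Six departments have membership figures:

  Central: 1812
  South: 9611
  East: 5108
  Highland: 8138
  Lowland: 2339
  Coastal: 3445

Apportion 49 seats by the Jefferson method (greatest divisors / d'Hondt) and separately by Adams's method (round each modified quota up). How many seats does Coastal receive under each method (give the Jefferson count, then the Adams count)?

5 and 6

Jefferson: Central 3, South 16, East 8, Highland 13, Lowland 4, Coastal 5.
Adams: Central 3, South 15, East 8, Highland 13, Lowland 4, Coastal 6.
Coastal gets 5 under Jefferson and 6 under Adams.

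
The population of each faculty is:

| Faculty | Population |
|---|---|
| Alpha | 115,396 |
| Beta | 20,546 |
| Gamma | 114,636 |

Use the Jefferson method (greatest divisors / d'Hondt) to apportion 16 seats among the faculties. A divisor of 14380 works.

Alpha 8, Beta 1, Gamma 7

With modified divisor 14380: modified quotas Alpha 8.025, Beta 1.429, Gamma 7.972.
Rounding down: Alpha 8, Beta 1, Gamma 7 (total 16).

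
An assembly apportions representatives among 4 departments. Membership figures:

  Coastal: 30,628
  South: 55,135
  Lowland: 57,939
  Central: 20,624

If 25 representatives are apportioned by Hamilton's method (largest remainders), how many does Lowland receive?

Standard divisor: 164326 ÷ 25 ≈ 6573.04.
Standard quotas: Coastal 4.6596, South 8.3881, Lowland 8.8146, Central 3.1377.
Lower quotas: Coastal 4, South 8, Lowland 8, Central 3 (sum 23, leaving 2 seats).
Remainders in descending order: Lowland 0.8146, Coastal 0.6596, South 0.3881, Central 0.1377.
Largest remainders: Lowland, Coastal receive the extra seats.
Lowland receives 9.

9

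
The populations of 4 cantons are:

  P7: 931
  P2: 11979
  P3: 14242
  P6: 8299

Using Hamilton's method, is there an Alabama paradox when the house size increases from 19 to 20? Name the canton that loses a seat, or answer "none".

At 19 seats: P7 1, P2 6, P3 8, P6 4.
At 20 seats: P7 0, P2 7, P3 8, P6 5.
P7 drops from 1 to 0.

P7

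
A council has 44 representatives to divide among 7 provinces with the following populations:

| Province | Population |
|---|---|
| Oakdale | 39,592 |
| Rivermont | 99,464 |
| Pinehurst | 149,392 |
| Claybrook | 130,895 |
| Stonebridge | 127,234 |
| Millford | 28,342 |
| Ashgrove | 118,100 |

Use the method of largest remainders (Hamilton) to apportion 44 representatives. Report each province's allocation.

The standard divisor is 693019/44 ≈ 15750.432.
Standard quotas: Oakdale 2.5137, Rivermont 6.3150, Pinehurst 9.4849, Claybrook 8.3106, Stonebridge 8.0781, Millford 1.7994, Ashgrove 7.4982.
Lower quotas: Oakdale 2, Rivermont 6, Pinehurst 9, Claybrook 8, Stonebridge 8, Millford 1, Ashgrove 7 (sum 41, leaving 3 seats).
Remainders in descending order: Millford 0.7994, Oakdale 0.5137, Ashgrove 0.4982, Pinehurst 0.4849, Rivermont 0.3150, Claybrook 0.3106, Stonebridge 0.0781.
The surplus seats go to Millford, Oakdale, Ashgrove.

Oakdale 3, Rivermont 6, Pinehurst 9, Claybrook 8, Stonebridge 8, Millford 2, Ashgrove 8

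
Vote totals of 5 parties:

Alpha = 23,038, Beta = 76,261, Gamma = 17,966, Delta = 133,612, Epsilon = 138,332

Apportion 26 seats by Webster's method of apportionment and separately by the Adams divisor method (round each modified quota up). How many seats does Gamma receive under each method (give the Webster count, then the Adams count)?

Webster: Alpha 2, Beta 5, Gamma 1, Delta 9, Epsilon 9.
Adams: Alpha 2, Beta 5, Gamma 2, Delta 8, Epsilon 9.
Gamma gets 1 under Webster and 2 under Adams.

1 and 2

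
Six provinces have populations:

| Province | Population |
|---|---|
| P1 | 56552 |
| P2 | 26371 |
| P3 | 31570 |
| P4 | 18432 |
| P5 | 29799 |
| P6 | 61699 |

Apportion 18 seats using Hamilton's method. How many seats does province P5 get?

2

The standard divisor is 224423/18 ≈ 12467.944.
Standard quotas: P1 4.5358, P2 2.1151, P3 2.5321, P4 1.4784, P5 2.3900, P6 4.9486.
Lower quotas: P1 4, P2 2, P3 2, P4 1, P5 2, P6 4 (sum 15, leaving 3 seats).
Remainders in descending order: P6 0.9486, P1 0.5358, P3 0.5321, P4 0.4784, P5 0.3900, P2 0.1151.
Largest remainders: P6, P1, P3 receive the extra seats.
P5 receives 2.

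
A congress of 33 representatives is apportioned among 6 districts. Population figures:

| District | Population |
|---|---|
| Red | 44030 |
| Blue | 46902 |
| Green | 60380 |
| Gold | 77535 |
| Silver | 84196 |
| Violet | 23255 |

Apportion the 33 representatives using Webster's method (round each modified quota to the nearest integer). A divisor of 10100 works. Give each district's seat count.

Red: 4; Blue: 5; Green: 6; Gold: 8; Silver: 8; Violet: 2

With modified divisor 10100: modified quotas Red 4.359, Blue 4.644, Green 5.978, Gold 7.677, Silver 8.336, Violet 2.302.
Rounding to the nearest integer: Red 4, Blue 5, Green 6, Gold 8, Silver 8, Violet 2 (total 33).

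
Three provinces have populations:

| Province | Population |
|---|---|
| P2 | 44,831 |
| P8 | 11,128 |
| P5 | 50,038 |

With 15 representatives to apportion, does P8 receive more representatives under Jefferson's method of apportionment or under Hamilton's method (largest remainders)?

Hamilton

Jefferson: P2 7, P8 1, P5 7.
Hamilton: P2 6, P8 2, P5 7.
P8 gets 1 under Jefferson and 2 under Hamilton.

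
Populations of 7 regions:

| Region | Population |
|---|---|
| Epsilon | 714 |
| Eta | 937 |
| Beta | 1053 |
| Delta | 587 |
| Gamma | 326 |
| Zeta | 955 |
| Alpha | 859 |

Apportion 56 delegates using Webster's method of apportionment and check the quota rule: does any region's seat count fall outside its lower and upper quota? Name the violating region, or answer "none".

none

Standard quotas: Epsilon 7.362, Eta 9.662, Beta 10.858, Delta 6.053, Gamma 3.361, Zeta 9.847, Alpha 8.857.
Webster allocation: Epsilon 7, Eta 10, Beta 11, Delta 6, Gamma 3, Zeta 10, Alpha 9.
Every allocation lies between the lower and upper quota.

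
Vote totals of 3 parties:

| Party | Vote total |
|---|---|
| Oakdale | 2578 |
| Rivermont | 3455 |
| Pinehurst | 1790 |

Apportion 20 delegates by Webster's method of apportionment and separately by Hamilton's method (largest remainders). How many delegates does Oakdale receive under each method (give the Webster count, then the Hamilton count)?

6 and 7

Webster: Oakdale 6, Rivermont 9, Pinehurst 5.
Hamilton: Oakdale 7, Rivermont 9, Pinehurst 4.
Oakdale gets 6 under Webster and 7 under Hamilton.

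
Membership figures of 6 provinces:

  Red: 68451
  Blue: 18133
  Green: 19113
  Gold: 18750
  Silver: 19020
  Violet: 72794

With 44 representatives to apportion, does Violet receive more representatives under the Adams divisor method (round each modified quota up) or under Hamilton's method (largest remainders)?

Adams: Red 14, Blue 4, Green 4, Gold 4, Silver 4, Violet 14.
Hamilton: Red 14, Blue 3, Green 4, Gold 4, Silver 4, Violet 15.
Violet gets 14 under Adams and 15 under Hamilton.

Hamilton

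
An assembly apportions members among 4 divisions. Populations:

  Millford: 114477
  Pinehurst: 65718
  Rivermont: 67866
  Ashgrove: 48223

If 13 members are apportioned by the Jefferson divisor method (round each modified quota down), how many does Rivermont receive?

3

Standard divisor 296284/13 ≈ 22791.077; standard quotas: Millford 5.023, Pinehurst 2.883, Rivermont 2.978, Ashgrove 2.116.
Rounding down gives 5, 2, 2, 2 = 11 seats, so the divisor must be adjusted.
With modified divisor 20500: modified quotas Millford 5.584, Pinehurst 3.206, Rivermont 3.311, Ashgrove 2.352.
Rounding down: Millford 5, Pinehurst 3, Rivermont 3, Ashgrove 2 (total 13).
Rivermont receives 3.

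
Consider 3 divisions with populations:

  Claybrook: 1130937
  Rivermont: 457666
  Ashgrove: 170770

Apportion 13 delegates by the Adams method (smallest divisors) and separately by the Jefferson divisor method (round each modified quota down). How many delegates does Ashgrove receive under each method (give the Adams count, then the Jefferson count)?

Adams: Claybrook 8, Rivermont 3, Ashgrove 2.
Jefferson: Claybrook 9, Rivermont 3, Ashgrove 1.
Ashgrove gets 2 under Adams and 1 under Jefferson.

2 and 1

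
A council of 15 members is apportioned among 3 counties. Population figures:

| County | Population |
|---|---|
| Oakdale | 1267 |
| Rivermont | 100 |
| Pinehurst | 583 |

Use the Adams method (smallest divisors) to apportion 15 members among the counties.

Standard divisor 1950/15 ≈ 130; standard quotas: Oakdale 9.746, Rivermont 0.769, Pinehurst 4.485.
Rounding up gives 10, 1, 5 = 16 seats, so the divisor must be adjusted.
With modified divisor 143: modified quotas Oakdale 8.860, Rivermont 0.699, Pinehurst 4.077.
Rounding up: Oakdale 9, Rivermont 1, Pinehurst 5 (total 15).

Oakdale=9; Rivermont=1; Pinehurst=5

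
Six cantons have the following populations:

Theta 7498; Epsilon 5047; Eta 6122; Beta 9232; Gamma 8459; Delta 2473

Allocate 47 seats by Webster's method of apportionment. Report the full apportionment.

Theta 9; Epsilon 6; Eta 8; Beta 11; Gamma 10; Delta 3

Standard divisor 38831/47 ≈ 826.191; standard quotas: Theta 9.075, Epsilon 6.109, Eta 7.410, Beta 11.174, Gamma 10.239, Delta 2.993.
Rounding to the nearest integer gives 9, 6, 7, 11, 10, 3 = 46 seats, so the divisor must be adjusted.
With modified divisor 810: modified quotas Theta 9.257, Epsilon 6.231, Eta 7.558, Beta 11.398, Gamma 10.443, Delta 3.053.
Rounding to the nearest integer: Theta 9, Epsilon 6, Eta 8, Beta 11, Gamma 10, Delta 3 (total 47).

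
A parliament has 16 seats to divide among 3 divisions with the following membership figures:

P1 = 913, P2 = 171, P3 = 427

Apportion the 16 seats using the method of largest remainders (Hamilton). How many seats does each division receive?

P1 10, P2 2, P3 4

Standard divisor: 1511 ÷ 16 ≈ 94.438.
Standard quotas: P1 9.668, P2 1.811, P3 4.522.
Lower quotas: P1 9, P2 1, P3 4 (sum 14, leaving 2 seats).
Remainders in descending order: P2 0.811, P1 0.668, P3 0.522.
Largest remainders: P2, P1 receive the extra seats.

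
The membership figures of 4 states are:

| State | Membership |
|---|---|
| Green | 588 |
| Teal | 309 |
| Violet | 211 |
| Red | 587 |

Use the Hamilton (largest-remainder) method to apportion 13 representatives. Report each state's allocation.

Standard divisor: 1695 ÷ 13 ≈ 130.385.
Standard quotas: Green 4.510, Teal 2.370, Violet 1.618, Red 4.502.
Lower quotas: Green 4, Teal 2, Violet 1, Red 4 (sum 11, leaving 2 seats).
Remainders in descending order: Violet 0.618, Green 0.510, Red 0.502, Teal 0.370.
The surplus seats go to Violet, Green.

Green: 5; Teal: 2; Violet: 2; Red: 4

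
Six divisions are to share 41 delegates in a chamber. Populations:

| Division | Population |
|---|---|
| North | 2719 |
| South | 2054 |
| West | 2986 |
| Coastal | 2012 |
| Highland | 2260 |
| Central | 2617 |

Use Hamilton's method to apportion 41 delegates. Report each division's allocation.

North: 8; South: 6; West: 8; Coastal: 6; Highland: 6; Central: 7

The standard divisor is 14648/41 ≈ 357.268.
Standard quotas: North 7.611, South 5.749, West 8.358, Coastal 5.632, Highland 6.326, Central 7.325.
Lower quotas: North 7, South 5, West 8, Coastal 5, Highland 6, Central 7 (sum 38, leaving 3 seats).
Remainders in descending order: South 0.749, Coastal 0.632, North 0.611, West 0.358, Highland 0.326, Central 0.325.
Largest remainders: South, Coastal, North receive the extra seats.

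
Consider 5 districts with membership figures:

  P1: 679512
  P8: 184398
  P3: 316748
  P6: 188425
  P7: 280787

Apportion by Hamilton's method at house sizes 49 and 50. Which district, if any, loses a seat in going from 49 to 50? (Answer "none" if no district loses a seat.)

P8

At 49 seats: P1 20, P8 6, P3 9, P6 6, P7 8.
At 50 seats: P1 21, P8 5, P3 10, P6 6, P7 8.
P8 drops from 6 to 5.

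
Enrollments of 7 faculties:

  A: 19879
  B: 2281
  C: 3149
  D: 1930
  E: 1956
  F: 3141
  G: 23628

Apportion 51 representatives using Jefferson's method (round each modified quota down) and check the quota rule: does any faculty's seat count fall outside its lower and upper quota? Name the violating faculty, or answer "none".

Standard quotas: A 18.116, B 2.079, C 2.870, D 1.759, E 1.783, F 2.862, G 21.532.
Jefferson allocation: A 19, B 2, C 3, D 1, E 1, F 3, G 22.
Every allocation lies between the lower and upper quota.

none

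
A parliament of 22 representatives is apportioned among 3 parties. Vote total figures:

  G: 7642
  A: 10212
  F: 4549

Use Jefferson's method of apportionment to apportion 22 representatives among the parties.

Standard divisor 22403/22 ≈ 1018.318; standard quotas: G 7.505, A 10.028, F 4.467.
Rounding down gives 7, 10, 4 = 21 seats, so the divisor must be adjusted.
With modified divisor 940: modified quotas G 8.130, A 10.864, F 4.839.
Rounding down: G 8, A 10, F 4 (total 22).

G: 8, A: 10, F: 4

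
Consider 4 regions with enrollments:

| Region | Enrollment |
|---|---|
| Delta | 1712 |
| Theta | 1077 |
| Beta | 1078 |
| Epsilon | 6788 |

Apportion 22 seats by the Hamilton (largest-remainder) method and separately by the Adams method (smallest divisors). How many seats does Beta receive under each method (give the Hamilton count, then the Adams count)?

Hamilton: Delta 4, Theta 2, Beta 2, Epsilon 14.
Adams: Delta 4, Theta 2, Beta 3, Epsilon 13.
Beta gets 2 under Hamilton and 3 under Adams.

2 and 3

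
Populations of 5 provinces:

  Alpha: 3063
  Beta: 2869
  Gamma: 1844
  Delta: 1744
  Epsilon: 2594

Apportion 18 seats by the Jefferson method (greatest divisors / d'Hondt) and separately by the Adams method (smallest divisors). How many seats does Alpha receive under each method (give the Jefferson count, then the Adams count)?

Jefferson: Alpha 5, Beta 4, Gamma 3, Delta 2, Epsilon 4.
Adams: Alpha 4, Beta 4, Gamma 3, Delta 3, Epsilon 4.
Alpha gets 5 under Jefferson and 4 under Adams.

5 and 4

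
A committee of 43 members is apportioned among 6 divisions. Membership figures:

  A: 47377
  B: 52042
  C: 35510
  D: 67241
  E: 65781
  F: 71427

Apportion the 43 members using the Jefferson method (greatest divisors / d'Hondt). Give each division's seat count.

Standard divisor 339378/43 ≈ 7892.512; standard quotas: A 6.003, B 6.594, C 4.499, D 8.520, E 8.335, F 9.050.
Rounding down gives 6, 6, 4, 8, 8, 9 = 41 seats, so the divisor must be adjusted.
With modified divisor 7400: modified quotas A 6.402, B 7.033, C 4.799, D 9.087, E 8.889, F 9.652.
Rounding down: A 6, B 7, C 4, D 9, E 8, F 9 (total 43).

A 6, B 7, C 4, D 9, E 8, F 9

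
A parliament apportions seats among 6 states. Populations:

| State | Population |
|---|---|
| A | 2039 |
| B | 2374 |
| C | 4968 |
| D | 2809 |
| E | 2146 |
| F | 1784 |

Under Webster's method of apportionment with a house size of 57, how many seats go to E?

8

Standard divisor 16120/57 ≈ 282.807; standard quotas: A 7.210, B 8.394, C 17.567, D 9.933, E 7.588, F 6.308.
Rounding to the nearest integer gives A 7, B 8, C 18, D 10, E 8, F 6 — total 57, matching the house size, so no adjustment is needed.
E receives 8.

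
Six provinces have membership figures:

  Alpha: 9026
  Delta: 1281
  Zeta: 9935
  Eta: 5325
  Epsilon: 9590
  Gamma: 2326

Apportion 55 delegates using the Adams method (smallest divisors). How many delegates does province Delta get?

2

Standard divisor 37483/55 ≈ 681.509; standard quotas: Alpha 13.244, Delta 1.880, Zeta 14.578, Eta 7.814, Epsilon 14.072, Gamma 3.413.
Rounding up gives 14, 2, 15, 8, 15, 4 = 58 seats, so the divisor must be adjusted.
With modified divisor 720: modified quotas Alpha 12.536, Delta 1.779, Zeta 13.799, Eta 7.396, Epsilon 13.319, Gamma 3.231.
Rounding up: Alpha 13, Delta 2, Zeta 14, Eta 8, Epsilon 14, Gamma 4 (total 55).
Delta receives 2.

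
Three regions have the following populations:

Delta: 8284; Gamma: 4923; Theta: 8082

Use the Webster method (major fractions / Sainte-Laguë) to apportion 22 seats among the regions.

Standard divisor 21289/22 ≈ 967.682; standard quotas: Delta 8.561, Gamma 5.087, Theta 8.352.
Rounding to the nearest integer gives Delta 9, Gamma 5, Theta 8 — total 22, matching the house size, so no adjustment is needed.

Delta=9; Gamma=5; Theta=8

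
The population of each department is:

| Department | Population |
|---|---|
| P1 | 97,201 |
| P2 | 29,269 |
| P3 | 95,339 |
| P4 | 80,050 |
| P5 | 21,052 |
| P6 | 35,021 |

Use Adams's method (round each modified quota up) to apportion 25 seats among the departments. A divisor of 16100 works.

P1: 7, P2: 2, P3: 6, P4: 5, P5: 2, P6: 3

With modified divisor 16100: modified quotas P1 6.037, P2 1.818, P3 5.922, P4 4.972, P5 1.308, P6 2.175.
Rounding up: P1 7, P2 2, P3 6, P4 5, P5 2, P6 3 (total 25).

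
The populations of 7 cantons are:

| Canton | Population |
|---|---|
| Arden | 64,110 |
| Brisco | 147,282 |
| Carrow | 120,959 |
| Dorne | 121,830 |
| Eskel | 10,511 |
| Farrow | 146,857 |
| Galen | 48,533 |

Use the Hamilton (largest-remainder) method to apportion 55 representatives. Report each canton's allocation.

Arden=6, Brisco=12, Carrow=10, Dorne=10, Eskel=1, Farrow=12, Galen=4

Total 660082; standard divisor 660082/55 ≈ 12001.491.
Standard quotas: Arden 5.3418, Brisco 12.2720, Carrow 10.0787, Dorne 10.1512, Eskel 0.8758, Farrow 12.2366, Galen 4.0439.
Lower quotas: Arden 5, Brisco 12, Carrow 10, Dorne 10, Eskel 0, Farrow 12, Galen 4 (sum 53, leaving 2 seats).
Remainders in descending order: Eskel 0.8758, Arden 0.3418, Brisco 0.2720, Farrow 0.2366, Dorne 0.1512, Carrow 0.0787, Galen 0.0439.
The surplus seats go to Eskel, Arden.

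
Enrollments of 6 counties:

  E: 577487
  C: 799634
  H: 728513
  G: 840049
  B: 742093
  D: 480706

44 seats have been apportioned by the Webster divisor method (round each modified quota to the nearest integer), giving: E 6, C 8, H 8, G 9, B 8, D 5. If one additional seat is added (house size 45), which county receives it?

Priority for the next seat is population ÷ (current seats + 0.5).
Priorities: E 88844.154, C 94074.588, H 85707.412, G 88426.211, B 87305.059, D 87401.091.
Highest priority: C.

C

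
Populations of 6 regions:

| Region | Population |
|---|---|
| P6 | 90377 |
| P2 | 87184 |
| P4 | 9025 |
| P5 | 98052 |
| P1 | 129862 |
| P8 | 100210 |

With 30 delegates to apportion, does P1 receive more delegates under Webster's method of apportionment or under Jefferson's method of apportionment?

Jefferson

Webster: P6 5, P2 5, P4 1, P5 6, P1 7, P8 6.
Jefferson: P6 5, P2 5, P4 0, P5 6, P1 8, P8 6.
P1 gets 7 under Webster and 8 under Jefferson.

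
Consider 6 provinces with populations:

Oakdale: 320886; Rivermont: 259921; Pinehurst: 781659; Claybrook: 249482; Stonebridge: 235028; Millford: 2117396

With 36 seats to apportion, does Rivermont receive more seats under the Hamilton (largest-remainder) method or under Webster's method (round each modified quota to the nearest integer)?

Hamilton: Oakdale 3, Rivermont 3, Pinehurst 7, Claybrook 2, Stonebridge 2, Millford 19.
Webster: Oakdale 3, Rivermont 2, Pinehurst 7, Claybrook 2, Stonebridge 2, Millford 20.
Rivermont gets 3 under Hamilton and 2 under Webster.

Hamilton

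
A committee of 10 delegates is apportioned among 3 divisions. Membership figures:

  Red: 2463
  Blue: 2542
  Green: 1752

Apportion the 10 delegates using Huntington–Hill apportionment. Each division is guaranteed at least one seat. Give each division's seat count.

Red 3, Blue 4, Green 3

With divisor 713: modified quotas Red 3.454, Blue 3.565, Green 2.457.
Geometric-mean thresholds: Red √(3·4)=3.464, Blue √(3·4)=3.464, Green √(2·3)=2.449.
Each quota rounded against its threshold gives Red 3, Blue 4, Green 3 (total 10).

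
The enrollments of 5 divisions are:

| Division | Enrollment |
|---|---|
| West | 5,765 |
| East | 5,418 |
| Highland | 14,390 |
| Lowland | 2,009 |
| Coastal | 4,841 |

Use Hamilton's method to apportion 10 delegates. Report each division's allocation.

West: 2; East: 2; Highland: 4; Lowland: 1; Coastal: 1

The standard divisor is 32423/10 ≈ 3242.3.
Standard quotas: West 1.7781, East 1.6710, Highland 4.4382, Lowland 0.6196, Coastal 1.4931.
Lower quotas: West 1, East 1, Highland 4, Lowland 0, Coastal 1 (sum 7, leaving 3 seats).
Remainders in descending order: West 0.7781, East 0.6710, Lowland 0.6196, Coastal 0.4931, Highland 0.4382.
Largest remainders: West, East, Lowland receive the extra seats.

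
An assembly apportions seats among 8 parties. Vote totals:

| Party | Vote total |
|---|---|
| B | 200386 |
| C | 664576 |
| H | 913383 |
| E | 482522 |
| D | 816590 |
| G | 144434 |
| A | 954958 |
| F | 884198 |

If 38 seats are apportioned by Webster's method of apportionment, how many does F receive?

Standard divisor 5061047/38 ≈ 133185.447; standard quotas: B 1.505, C 4.990, H 6.858, E 3.623, D 6.131, G 1.084, A 7.170, F 6.639.
Rounding to the nearest integer gives 2, 5, 7, 4, 6, 1, 7, 7 = 39 seats, so the divisor must be adjusted.
With modified divisor 135542: modified quotas B 1.478, C 4.903, H 6.739, E 3.560, D 6.025, G 1.066, A 7.045, F 6.523.
Rounding to the nearest integer: B 1, C 5, H 7, E 4, D 6, G 1, A 7, F 7 (total 38).
F receives 7.

7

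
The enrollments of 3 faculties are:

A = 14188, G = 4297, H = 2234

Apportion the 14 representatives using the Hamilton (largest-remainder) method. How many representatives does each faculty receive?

Total 20719; standard divisor 20719/14 ≈ 1479.929.
Standard quotas: A 9.5869, G 2.9035, H 1.5095.
Lower quotas: A 9, G 2, H 1 (sum 12, leaving 2 seats).
Remainders in descending order: G 0.9035, A 0.5869, H 0.5095.
Largest remainders: G, A receive the extra seats.

A=10, G=3, H=1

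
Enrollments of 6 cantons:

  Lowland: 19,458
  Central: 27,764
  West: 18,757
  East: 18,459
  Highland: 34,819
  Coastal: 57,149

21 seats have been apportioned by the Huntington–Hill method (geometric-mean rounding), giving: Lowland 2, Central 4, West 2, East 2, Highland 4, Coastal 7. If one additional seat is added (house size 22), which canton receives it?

Lowland

Priority for the next seat is population ÷ (√(s·(s+1))).
Priorities: Lowland 7943.695, Central 6208.219, West 7657.513, East 7535.855, Highland 7785.765, Coastal 7636.856.
Highest priority: Lowland.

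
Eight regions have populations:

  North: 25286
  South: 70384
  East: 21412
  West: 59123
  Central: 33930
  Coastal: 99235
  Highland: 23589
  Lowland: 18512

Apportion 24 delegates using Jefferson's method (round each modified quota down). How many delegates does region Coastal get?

Standard divisor 351471/24 ≈ 14644.625; standard quotas: North 1.727, South 4.806, East 1.462, West 4.037, Central 2.317, Coastal 6.776, Highland 1.611, Lowland 1.264.
Rounding down gives 1, 4, 1, 4, 2, 6, 1, 1 = 20 seats, so the divisor must be adjusted.
With modified divisor 12100: modified quotas North 2.090, South 5.817, East 1.770, West 4.886, Central 2.804, Coastal 8.201, Highland 1.950, Lowland 1.530.
Rounding down: North 2, South 5, East 1, West 4, Central 2, Coastal 8, Highland 1, Lowland 1 (total 24).
Coastal receives 8.

8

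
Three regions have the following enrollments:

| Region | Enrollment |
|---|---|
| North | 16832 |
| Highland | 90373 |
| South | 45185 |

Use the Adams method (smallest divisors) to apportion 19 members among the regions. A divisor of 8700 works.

With modified divisor 8700: modified quotas North 1.935, Highland 10.388, South 5.194.
Rounding up: North 2, Highland 11, South 6 (total 19).

North: 2, Highland: 11, South: 6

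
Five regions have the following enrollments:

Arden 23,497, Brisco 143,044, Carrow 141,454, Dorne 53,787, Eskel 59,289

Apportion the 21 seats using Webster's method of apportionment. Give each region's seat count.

Standard divisor 421071/21 ≈ 20051; standard quotas: Arden 1.172, Brisco 7.134, Carrow 7.055, Dorne 2.683, Eskel 2.957.
Rounding to the nearest integer gives Arden 1, Brisco 7, Carrow 7, Dorne 3, Eskel 3 — total 21, matching the house size, so no adjustment is needed.

Arden 1, Brisco 7, Carrow 7, Dorne 3, Eskel 3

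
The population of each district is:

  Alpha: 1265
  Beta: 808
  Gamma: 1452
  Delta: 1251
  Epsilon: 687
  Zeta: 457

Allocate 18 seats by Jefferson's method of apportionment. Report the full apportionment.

Standard divisor 5920/18 ≈ 328.889; standard quotas: Alpha 3.846, Beta 2.457, Gamma 4.415, Delta 3.804, Epsilon 2.089, Zeta 1.390.
Rounding down gives 3, 2, 4, 3, 2, 1 = 15 seats, so the divisor must be adjusted.
With modified divisor 280: modified quotas Alpha 4.518, Beta 2.886, Gamma 5.186, Delta 4.468, Epsilon 2.454, Zeta 1.632.
Rounding down: Alpha 4, Beta 2, Gamma 5, Delta 4, Epsilon 2, Zeta 1 (total 18).

Alpha 4, Beta 2, Gamma 5, Delta 4, Epsilon 2, Zeta 1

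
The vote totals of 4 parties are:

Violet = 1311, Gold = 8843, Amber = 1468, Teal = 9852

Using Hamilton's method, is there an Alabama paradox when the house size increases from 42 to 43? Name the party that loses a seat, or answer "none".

At 42 seats: Violet 3, Gold 17, Amber 3, Teal 19.
At 43 seats: Violet 2, Gold 18, Amber 3, Teal 20.
Violet drops from 3 to 2.

Violet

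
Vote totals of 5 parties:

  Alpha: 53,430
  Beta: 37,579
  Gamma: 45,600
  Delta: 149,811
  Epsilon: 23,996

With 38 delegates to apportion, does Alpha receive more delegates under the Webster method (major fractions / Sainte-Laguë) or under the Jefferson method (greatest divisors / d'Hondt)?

Jefferson

Webster: Alpha 6, Beta 5, Gamma 6, Delta 18, Epsilon 3.
Jefferson: Alpha 7, Beta 4, Gamma 5, Delta 19, Epsilon 3.
Alpha gets 6 under Webster and 7 under Jefferson.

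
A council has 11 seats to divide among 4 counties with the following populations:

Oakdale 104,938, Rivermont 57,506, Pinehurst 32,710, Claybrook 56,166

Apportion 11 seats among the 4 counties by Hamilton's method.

Oakdale 5, Rivermont 3, Pinehurst 1, Claybrook 2

Total 251320; standard divisor 251320/11 ≈ 22847.273.
Standard quotas: Oakdale 4.5930, Rivermont 2.5170, Pinehurst 1.4317, Claybrook 2.4583.
Lower quotas: Oakdale 4, Rivermont 2, Pinehurst 1, Claybrook 2 (sum 9, leaving 2 seats).
Remainders in descending order: Oakdale 0.5930, Rivermont 0.5170, Claybrook 0.4583, Pinehurst 0.4317.
The surplus seats go to Oakdale, Rivermont.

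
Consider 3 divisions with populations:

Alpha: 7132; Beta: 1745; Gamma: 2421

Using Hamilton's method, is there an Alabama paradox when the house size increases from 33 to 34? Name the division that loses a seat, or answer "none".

none

At 33 seats: Alpha 21, Beta 5, Gamma 7.
At 34 seats: Alpha 22, Beta 5, Gamma 7.
No division's allocation decreased.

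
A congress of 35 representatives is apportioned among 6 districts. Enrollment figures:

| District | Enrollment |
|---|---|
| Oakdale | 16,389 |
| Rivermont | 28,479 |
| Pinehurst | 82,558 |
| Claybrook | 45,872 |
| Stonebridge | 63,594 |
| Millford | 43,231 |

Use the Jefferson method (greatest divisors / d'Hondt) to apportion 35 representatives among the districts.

Standard divisor 280123/35 ≈ 8003.514; standard quotas: Oakdale 2.048, Rivermont 3.558, Pinehurst 10.315, Claybrook 5.731, Stonebridge 7.946, Millford 5.402.
Rounding down gives 2, 3, 10, 5, 7, 5 = 32 seats, so the divisor must be adjusted.
With modified divisor 7400: modified quotas Oakdale 2.215, Rivermont 3.849, Pinehurst 11.156, Claybrook 6.199, Stonebridge 8.594, Millford 5.842.
Rounding down: Oakdale 2, Rivermont 3, Pinehurst 11, Claybrook 6, Stonebridge 8, Millford 5 (total 35).

Oakdale 2, Rivermont 3, Pinehurst 11, Claybrook 6, Stonebridge 8, Millford 5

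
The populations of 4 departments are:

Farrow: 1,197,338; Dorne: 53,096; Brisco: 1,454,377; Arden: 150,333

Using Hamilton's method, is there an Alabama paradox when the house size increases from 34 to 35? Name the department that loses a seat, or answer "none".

Dorne

At 34 seats: Farrow 14, Dorne 1, Brisco 17, Arden 2.
At 35 seats: Farrow 15, Dorne 0, Brisco 18, Arden 2.
Dorne drops from 1 to 0.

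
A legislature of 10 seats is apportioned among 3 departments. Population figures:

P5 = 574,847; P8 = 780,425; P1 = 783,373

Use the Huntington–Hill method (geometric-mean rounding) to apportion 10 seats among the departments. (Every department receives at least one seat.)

P5: 3; P8: 3; P1: 4

With divisor 225715: modified quotas P5 2.547, P8 3.458, P1 3.471.
Geometric-mean thresholds: P5 √(2·3)=2.449, P8 √(3·4)=3.464, P1 √(3·4)=3.464.
Each quota rounded against its threshold gives P5 3, P8 3, P1 4 (total 10).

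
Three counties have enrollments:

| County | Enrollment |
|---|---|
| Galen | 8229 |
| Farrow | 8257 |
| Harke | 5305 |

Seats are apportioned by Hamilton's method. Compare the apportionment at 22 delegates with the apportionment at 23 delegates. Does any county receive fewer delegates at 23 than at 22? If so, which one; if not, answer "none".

Harke

At 22 seats: Galen 8, Farrow 8, Harke 6.
At 23 seats: Galen 9, Farrow 9, Harke 5.
Harke drops from 6 to 5.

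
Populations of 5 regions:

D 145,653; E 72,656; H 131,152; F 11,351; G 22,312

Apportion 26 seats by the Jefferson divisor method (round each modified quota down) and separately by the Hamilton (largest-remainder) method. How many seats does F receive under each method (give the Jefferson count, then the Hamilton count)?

Jefferson: D 11, E 5, H 9, F 0, G 1.
Hamilton: D 10, E 5, H 9, F 1, G 1.
F gets 0 under Jefferson and 1 under Hamilton.

0 and 1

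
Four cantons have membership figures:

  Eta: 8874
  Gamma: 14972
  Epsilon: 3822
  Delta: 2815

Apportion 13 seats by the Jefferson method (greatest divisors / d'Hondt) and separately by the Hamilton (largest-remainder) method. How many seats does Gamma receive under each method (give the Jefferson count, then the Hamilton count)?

7 and 6

Jefferson: Eta 4, Gamma 7, Epsilon 1, Delta 1.
Hamilton: Eta 4, Gamma 6, Epsilon 2, Delta 1.
Gamma gets 7 under Jefferson and 6 under Hamilton.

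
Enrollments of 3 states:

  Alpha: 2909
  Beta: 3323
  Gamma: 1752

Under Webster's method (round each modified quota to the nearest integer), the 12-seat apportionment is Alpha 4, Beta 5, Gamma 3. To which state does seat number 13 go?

Priority for the next seat is population ÷ (current seats + 0.5).
Priorities: Alpha 646.444, Beta 604.182, Gamma 500.571.
Highest priority: Alpha.

Alpha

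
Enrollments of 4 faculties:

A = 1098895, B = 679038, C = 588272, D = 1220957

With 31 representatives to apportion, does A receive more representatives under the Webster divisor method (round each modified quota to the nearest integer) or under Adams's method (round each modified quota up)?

Adams

Webster: A 9, B 6, C 5, D 11.
Adams: A 10, B 6, C 5, D 10.
A gets 9 under Webster and 10 under Adams.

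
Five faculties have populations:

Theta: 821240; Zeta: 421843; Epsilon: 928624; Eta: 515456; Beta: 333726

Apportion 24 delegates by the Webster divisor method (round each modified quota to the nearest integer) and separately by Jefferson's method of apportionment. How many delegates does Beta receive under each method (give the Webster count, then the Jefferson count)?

3 and 2

Webster: Theta 7, Zeta 3, Epsilon 7, Eta 4, Beta 3.
Jefferson: Theta 7, Zeta 3, Epsilon 8, Eta 4, Beta 2.
Beta gets 3 under Webster and 2 under Jefferson.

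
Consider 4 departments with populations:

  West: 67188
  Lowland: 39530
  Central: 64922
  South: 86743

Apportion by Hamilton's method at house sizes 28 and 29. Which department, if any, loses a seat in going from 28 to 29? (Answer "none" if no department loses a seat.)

At 28 seats: West 7, Lowland 4, Central 7, South 10.
At 29 seats: West 8, Lowland 4, Central 7, South 10.
No department's allocation decreased.

none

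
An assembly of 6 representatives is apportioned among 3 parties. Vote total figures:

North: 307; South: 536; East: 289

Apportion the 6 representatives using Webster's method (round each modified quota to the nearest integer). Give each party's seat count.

North 2; South 3; East 1

Standard divisor 1132/6 ≈ 188.667; standard quotas: North 1.627, South 2.841, East 1.532.
Rounding to the nearest integer gives 2, 3, 2 = 7 seats, so the divisor must be adjusted.
With modified divisor 200: modified quotas North 1.535, South 2.680, East 1.445.
Rounding to the nearest integer: North 2, South 3, East 1 (total 6).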